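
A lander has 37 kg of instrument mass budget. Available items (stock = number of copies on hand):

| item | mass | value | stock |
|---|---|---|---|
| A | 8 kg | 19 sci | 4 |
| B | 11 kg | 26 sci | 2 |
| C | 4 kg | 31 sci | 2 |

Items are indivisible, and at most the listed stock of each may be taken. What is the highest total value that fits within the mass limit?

126 sci

Best selections within mass 37 and stock limits:
- 2×A + 1×B + 2×C: mass 35, value 126
- 3×A + 2×C: mass 32, value 119
Best: 126 sci.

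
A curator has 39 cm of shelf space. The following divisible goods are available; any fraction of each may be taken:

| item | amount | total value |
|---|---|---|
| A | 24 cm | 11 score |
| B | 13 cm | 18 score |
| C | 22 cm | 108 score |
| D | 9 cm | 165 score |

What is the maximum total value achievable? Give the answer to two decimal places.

Take in order of value per unit:
- D (165/9 per unit): all 9 → value 165, running total 165.00
- C (108/22 per unit): all 22 → value 108, running total 273.00
- B (18/13 per unit): 8 of 13 → value 8×18/13 = 11.0769, running total 284.08
Total 284.08.

284.08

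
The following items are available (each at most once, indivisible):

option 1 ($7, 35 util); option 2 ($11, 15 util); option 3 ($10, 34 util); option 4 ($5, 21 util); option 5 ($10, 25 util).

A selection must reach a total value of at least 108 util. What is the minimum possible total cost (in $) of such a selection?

Subsets with value ≥ 108, sorted by total cost:
- option 1+option 3+option 4+option 5: cost 32, value 115
- option 1+option 2+option 3+option 5: cost 38, value 109
Minimum cost: 32 $.

32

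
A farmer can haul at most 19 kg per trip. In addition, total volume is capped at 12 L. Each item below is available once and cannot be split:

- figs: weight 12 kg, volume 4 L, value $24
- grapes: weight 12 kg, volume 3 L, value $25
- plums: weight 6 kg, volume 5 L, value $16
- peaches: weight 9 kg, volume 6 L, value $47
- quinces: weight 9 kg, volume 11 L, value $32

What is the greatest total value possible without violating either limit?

$63

Feasible sets respecting both limits:
- plums+peaches: weight 15, volume 11, value 63
- peaches: weight 9, volume 6, value 47
- grapes+plums: weight 18, volume 8, value 41
- figs+plums: weight 18, volume 9, value 40
Best: $63.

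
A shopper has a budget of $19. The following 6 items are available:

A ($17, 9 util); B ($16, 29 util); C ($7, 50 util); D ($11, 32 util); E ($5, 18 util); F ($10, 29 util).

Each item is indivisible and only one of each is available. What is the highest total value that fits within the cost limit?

82 util

Check high-value combinations within $19:
- C+D: cost 7+11=18, value 50+32=82
- C+F: cost 7+10=17, value 50+29=79
- C+E: cost 7+5=12, value 50+18=68
- C: cost 7, value 50
- D+E: cost 11+5=16, value 32+18=50
Best: 82 util.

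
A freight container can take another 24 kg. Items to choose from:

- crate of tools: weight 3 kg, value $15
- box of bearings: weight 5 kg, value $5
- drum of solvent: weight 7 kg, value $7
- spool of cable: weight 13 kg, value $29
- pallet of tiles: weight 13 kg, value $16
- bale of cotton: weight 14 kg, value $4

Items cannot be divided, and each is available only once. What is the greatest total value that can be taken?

Check high-value combinations within 24 kg:
- crate of tools+drum of solvent+spool of cable: weight 3+7+13=23, value 15+7+29=51
- crate of tools+box of bearings+spool of cable: weight 3+5+13=21, value 15+5+29=49
- crate of tools+spool of cable: weight 3+13=16, value 15+29=44
- crate of tools+drum of solvent+pallet of tiles: weight 3+7+13=23, value 15+7+16=38
Best: $51.

$51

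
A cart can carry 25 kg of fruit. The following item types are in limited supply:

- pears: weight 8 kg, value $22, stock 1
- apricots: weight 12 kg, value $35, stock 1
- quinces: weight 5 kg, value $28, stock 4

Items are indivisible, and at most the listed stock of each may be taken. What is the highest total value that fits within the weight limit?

$112

Top feasible selections:
- 4×quinces: weight 20, value 112
- 1×pears + 3×quinces: weight 23, value 106
- 1×apricots + 2×quinces: weight 22, value 91
- 1×pears + 1×apricots + 1×quinces: weight 25, value 85
Best: $112.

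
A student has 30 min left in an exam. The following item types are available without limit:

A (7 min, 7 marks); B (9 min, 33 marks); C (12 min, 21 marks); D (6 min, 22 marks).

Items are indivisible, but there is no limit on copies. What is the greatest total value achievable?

110 marks

Best value-per-unit is B at 33/9; filling with it alone gives 3×33 = 99.
Optimal mix: 2×B + 2×D → time 30, value 110.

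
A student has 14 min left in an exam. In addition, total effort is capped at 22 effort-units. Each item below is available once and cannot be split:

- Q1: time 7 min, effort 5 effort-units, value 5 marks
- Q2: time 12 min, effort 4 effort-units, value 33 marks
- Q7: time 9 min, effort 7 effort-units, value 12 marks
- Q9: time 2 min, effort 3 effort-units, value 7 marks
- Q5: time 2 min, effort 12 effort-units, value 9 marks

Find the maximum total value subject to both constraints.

42 marks

Feasible sets respecting both limits:
- Q2+Q5: time 14, effort 16, value 42
- Q2+Q9: time 14, effort 7, value 40
- Q2: time 12, effort 4, value 33
- Q7+Q9+Q5: time 13, effort 22, value 28
Best: 42 marks.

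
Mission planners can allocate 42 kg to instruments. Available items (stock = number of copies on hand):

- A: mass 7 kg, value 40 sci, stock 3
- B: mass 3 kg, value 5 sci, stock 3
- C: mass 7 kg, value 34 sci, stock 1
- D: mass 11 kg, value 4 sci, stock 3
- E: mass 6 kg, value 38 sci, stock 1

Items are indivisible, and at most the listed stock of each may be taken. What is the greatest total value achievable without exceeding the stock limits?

Top feasible selections:
- 3×A + 2×B + 1×C + 1×E: mass 40, value 202
- 3×A + 1×B + 1×C + 1×E: mass 37, value 197
- 3×A + 1×C + 1×E: mass 34, value 192
Best: 202 sci.

202 sci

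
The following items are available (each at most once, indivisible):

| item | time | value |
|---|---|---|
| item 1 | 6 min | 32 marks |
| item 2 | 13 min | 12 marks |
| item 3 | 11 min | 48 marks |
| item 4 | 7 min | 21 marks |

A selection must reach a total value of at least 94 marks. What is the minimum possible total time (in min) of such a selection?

24

Subsets with value ≥ 94, sorted by total time:
- item 1+item 3+item 4: time 24, value 101
- item 1+item 2+item 3+item 4: time 37, value 113
Minimum time: 24 min.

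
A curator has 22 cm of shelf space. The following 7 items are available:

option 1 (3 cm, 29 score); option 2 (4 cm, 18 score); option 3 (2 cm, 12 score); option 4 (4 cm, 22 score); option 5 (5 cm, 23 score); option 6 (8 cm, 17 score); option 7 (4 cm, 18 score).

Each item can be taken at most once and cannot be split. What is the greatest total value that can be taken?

122 score

Check high-value combinations within 22 cm:
- option 1+option 2+option 3+option 4+option 5+option 7: length 3+4+2+4+5+4=22, value 29+18+12+22+23+18=122
- option 1+option 2+option 4+option 5+option 7: length 3+4+4+5+4=20, value 29+18+22+23+18=110
- option 1+option 2+option 3+option 4+option 5: length 3+4+2+4+5=18, value 29+18+12+22+23=104
- option 1+option 3+option 4+option 5+option 7: length 3+2+4+5+4=18, value 29+12+22+23+18=104
Best: 122 score.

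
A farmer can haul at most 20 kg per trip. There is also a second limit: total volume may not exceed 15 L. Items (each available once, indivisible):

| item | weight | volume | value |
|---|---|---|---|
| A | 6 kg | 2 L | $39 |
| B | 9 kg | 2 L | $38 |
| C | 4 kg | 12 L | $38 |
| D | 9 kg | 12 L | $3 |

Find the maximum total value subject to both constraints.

Feasible sets respecting both limits:
- A+B: weight 15, volume 4, value 77
- A+C: weight 10, volume 14, value 77
- B+C: weight 13, volume 14, value 76
- A+D: weight 15, volume 14, value 42
Best: $77.

$77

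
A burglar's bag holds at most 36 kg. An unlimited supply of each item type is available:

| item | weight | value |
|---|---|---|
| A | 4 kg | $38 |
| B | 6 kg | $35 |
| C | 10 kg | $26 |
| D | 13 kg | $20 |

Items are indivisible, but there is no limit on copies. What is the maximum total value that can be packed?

$342

Best value-per-unit is A at 38/4, and filling with it alone uses weight 9×4=36. No mix of the others beats 9×38 = 342.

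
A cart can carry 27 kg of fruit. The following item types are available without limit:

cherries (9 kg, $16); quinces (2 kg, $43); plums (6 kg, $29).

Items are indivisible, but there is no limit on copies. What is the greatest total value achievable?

Best value-per-unit is quinces at 43/2, and filling with it alone uses weight 13×2=26. No mix of the others beats 13×43 = 559.

$559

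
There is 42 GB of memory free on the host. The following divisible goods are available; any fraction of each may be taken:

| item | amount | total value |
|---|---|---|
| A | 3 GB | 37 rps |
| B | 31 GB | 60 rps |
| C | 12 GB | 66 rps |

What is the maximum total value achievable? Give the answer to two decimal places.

155.26

Take in order of value per unit:
- A (37/3 per unit): all 3 → value 37, running total 37.00
- C (66/12 per unit): all 12 → value 66, running total 103.00
- B (60/31 per unit): 27 of 31 → value 27×60/31 = 52.2581, running total 155.26
Total 155.26.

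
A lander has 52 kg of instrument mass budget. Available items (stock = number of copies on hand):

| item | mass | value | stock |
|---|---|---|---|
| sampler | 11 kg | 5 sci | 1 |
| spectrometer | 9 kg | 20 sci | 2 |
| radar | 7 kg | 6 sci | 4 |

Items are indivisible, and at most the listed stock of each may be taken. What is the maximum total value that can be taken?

Best selections within mass 52 and stock limits:
- 2×spectrometer + 4×radar: mass 46, value 64
- 1×sampler + 2×spectrometer + 3×radar: mass 50, value 63
Best: 64 sci.

64 sci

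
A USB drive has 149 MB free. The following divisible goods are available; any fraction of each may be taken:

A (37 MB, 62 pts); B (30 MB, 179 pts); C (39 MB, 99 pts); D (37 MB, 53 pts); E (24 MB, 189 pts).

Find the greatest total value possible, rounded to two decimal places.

556.22

Take in order of value per unit:
- E (189/24 per unit): all 24 → value 189, running total 189.00
- B (179/30 per unit): all 30 → value 179, running total 368.00
- C (99/39 per unit): all 39 → value 99, running total 467.00
- A (62/37 per unit): all 37 → value 62, running total 529.00
- D (53/37 per unit): 19 of 37 → value 19×53/37 = 27.2162, running total 556.22
Total 556.22.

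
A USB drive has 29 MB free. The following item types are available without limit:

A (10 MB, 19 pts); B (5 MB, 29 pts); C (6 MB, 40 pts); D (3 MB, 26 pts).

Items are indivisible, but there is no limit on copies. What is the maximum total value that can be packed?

237 pts

Best value-per-unit is D at 26/3; filling with it alone gives 9×26 = 234.
Optimal mix: 1×B + 8×D → size 29, value 237.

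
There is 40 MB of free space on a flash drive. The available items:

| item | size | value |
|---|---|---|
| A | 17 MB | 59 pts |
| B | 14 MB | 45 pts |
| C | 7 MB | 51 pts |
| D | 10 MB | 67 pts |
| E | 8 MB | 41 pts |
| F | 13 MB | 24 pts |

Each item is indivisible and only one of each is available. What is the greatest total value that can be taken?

204 pts

Check high-value combinations within 40 MB:
- B+C+D+E: size 14+7+10+8=39, value 45+51+67+41=204
- C+D+E+F: size 7+10+8+13=38, value 51+67+41+24=183
- A+C+D: size 17+7+10=34, value 59+51+67=177
- A+D+E: size 17+10+8=35, value 59+67+41=167
- B+C+D: size 14+7+10=31, value 45+51+67=163
Best: 204 pts.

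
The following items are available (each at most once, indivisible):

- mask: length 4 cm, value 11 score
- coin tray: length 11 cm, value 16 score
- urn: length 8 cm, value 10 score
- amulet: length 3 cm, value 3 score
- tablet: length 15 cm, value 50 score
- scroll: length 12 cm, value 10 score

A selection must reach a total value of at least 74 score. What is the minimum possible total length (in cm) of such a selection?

30

Subsets with value ≥ 74, sorted by total length:
- mask+coin tray+tablet: length 30, value 77
- mask+urn+amulet+tablet: length 30, value 74
- mask+coin tray+amulet+tablet: length 33, value 80
Minimum length: 30 cm.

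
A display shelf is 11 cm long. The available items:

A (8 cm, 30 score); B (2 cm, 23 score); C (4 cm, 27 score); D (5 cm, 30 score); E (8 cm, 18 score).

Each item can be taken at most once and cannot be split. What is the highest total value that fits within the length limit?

Check high-value combinations within 11 cm:
- B+C+D: length 2+4+5=11, value 23+27+30=80
- C+D: length 4+5=9, value 27+30=57
- B+D: length 2+5=7, value 23+30=53
Best: 80 score.

80 score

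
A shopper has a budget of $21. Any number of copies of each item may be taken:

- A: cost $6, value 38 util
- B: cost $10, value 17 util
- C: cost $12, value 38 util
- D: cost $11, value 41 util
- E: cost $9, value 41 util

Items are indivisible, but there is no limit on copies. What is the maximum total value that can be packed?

Best value-per-unit is A at 38/6; filling with it alone gives 3×38 = 114.
Optimal mix: 2×A + 1×E → cost 21, value 117.

117 util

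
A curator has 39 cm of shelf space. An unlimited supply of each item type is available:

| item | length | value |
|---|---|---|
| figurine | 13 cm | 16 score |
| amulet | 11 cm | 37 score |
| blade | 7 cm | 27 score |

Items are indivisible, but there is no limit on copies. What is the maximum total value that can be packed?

Best value-per-unit is blade at 27/7; filling with it alone gives 5×27 = 135.
Optimal mix: 1×amulet + 4×blade → length 39, value 145.

145 score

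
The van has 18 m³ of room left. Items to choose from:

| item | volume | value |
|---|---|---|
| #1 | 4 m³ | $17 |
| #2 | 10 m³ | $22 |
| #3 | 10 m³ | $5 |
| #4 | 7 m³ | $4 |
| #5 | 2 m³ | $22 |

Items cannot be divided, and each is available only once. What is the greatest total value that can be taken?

Check high-value combinations within 18 m³:
- #1+#2+#5: volume 4+10+2=16, value 17+22+22=61
- #2+#5: volume 10+2=12, value 22+22=44
- #1+#3+#5: volume 4+10+2=16, value 17+5+22=44
Best: $61.

$61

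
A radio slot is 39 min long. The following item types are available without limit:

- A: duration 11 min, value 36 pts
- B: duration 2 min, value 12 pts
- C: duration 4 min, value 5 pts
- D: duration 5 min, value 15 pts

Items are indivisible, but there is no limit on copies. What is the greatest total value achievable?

Best value-per-unit is B at 12/2, and filling with it alone uses duration 19×2=38. No mix of the others beats 19×12 = 228.

228 pts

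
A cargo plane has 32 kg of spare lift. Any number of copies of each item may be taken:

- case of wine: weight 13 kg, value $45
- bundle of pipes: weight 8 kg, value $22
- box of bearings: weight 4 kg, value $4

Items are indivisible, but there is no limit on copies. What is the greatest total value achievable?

Best value-per-unit is case of wine at 45/13; filling with it alone gives 2×45 = 90.
Optimal mix: 2×case of wine + 1×box of bearings → weight 30, value 94.

$94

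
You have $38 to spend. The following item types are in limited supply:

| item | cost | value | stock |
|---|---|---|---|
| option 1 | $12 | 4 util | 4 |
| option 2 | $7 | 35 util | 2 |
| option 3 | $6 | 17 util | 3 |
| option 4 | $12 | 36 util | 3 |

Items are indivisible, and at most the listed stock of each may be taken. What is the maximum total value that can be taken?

142 util

Top feasible selections:
- 2×option 2 + 2×option 4: cost 38, value 142
- 2×option 2 + 2×option 3 + 1×option 4: cost 38, value 140
- 1×option 2 + 1×option 3 + 2×option 4: cost 37, value 124
- 2×option 2 + 1×option 3 + 1×option 4: cost 32, value 123
Best: 142 util.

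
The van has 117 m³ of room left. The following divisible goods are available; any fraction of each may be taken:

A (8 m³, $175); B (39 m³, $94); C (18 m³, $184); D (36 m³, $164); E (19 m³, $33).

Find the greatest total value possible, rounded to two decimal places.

Take in order of value per unit:
- A (175/8 per unit): all 8 → value 175, running total 175.00
- C (184/18 per unit): all 18 → value 184, running total 359.00
- D (164/36 per unit): all 36 → value 164, running total 523.00
- B (94/39 per unit): all 39 → value 94, running total 617.00
- E (33/19 per unit): 16 of 19 → value 16×33/19 = 27.7895, running total 644.79
Total 644.79.

644.79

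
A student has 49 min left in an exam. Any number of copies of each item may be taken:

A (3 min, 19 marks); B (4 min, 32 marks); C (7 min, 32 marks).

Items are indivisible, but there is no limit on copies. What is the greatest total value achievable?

384 marks

Best value-per-unit is B at 32/4, and filling with it alone uses time 12×4=48. No mix of the others beats 12×32 = 384.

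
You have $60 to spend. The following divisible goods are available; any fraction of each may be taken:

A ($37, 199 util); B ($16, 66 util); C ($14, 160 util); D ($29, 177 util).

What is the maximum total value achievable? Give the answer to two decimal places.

Take in order of value per unit:
- C (160/14 per unit): all 14 → value 160, running total 160.00
- D (177/29 per unit): all 29 → value 177, running total 337.00
- A (199/37 per unit): 17 of 37 → value 17×199/37 = 91.4324, running total 428.43
Total 428.43.

428.43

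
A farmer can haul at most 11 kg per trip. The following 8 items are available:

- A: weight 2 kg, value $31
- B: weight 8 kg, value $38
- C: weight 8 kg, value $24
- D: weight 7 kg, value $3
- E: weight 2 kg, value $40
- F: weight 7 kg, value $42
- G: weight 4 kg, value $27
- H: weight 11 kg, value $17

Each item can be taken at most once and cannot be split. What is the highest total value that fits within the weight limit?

Check high-value combinations within 11 kg:
- A+E+F: weight 2+2+7=11, value 31+40+42=113
- A+E+G: weight 2+2+4=8, value 31+40+27=98
- E+F: weight 2+7=9, value 40+42=82
- B+E: weight 8+2=10, value 38+40=78
Best: $113.

$113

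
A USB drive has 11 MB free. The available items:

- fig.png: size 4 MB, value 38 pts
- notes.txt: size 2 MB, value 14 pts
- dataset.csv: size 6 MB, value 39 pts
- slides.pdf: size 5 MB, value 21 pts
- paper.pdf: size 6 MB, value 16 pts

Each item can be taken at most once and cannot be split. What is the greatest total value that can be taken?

Check high-value combinations within 11 MB:
- fig.png+dataset.csv: size 4+6=10, value 38+39=77
- fig.png+notes.txt+slides.pdf: size 4+2+5=11, value 38+14+21=73
- dataset.csv+slides.pdf: size 6+5=11, value 39+21=60
Best: 77 pts.

77 pts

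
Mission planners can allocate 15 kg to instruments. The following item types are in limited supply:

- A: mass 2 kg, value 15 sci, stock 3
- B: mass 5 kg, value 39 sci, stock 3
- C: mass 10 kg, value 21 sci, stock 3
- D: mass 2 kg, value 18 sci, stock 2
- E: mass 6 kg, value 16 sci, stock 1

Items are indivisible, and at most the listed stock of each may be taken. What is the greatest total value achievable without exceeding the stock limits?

120 sci

Top feasible selections:
- 3×A + 1×B + 2×D: mass 15, value 120
- 3×B: mass 15, value 117
Best: 120 sci.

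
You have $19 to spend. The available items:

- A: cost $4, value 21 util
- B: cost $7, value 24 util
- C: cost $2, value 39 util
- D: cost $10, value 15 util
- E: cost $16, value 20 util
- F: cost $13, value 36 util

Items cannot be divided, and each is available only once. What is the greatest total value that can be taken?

96 util

Check high-value combinations within $19:
- A+C+F: cost 4+2+13=19, value 21+39+36=96
- A+B+C: cost 4+7+2=13, value 21+24+39=84
- B+C+D: cost 7+2+10=19, value 24+39+15=78
- C+F: cost 2+13=15, value 39+36=75
Best: 96 util.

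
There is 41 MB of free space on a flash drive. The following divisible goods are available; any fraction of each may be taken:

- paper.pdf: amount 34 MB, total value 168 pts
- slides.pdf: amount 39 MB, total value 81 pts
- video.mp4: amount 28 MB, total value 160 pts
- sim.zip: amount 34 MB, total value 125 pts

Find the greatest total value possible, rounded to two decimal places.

Take in order of value per unit:
- video.mp4 (160/28 per unit): all 28 → value 160, running total 160.00
- paper.pdf (168/34 per unit): 13 of 34 → value 13×168/34 = 64.2353, running total 224.24
Total 224.24.

224.24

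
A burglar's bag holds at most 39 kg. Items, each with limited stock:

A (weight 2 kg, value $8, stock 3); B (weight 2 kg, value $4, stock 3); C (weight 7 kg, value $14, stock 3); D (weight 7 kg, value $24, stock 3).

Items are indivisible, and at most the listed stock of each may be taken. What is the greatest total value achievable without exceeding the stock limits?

$118

Top feasible selections:
- 3×A + 2×B + 1×C + 3×D: weight 38, value 118
- 2×A + 2×C + 3×D: weight 39, value 116
Best: $118.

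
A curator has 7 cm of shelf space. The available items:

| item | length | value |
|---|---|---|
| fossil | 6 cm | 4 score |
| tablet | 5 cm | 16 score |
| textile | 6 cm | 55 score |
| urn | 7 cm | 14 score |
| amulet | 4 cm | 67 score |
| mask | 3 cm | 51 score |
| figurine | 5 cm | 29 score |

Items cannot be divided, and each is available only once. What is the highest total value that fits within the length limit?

118 score

This is a 0/1 knapsack; check combinations near the capacity.
- amulet+mask: length 4+3=7, value 67+51=118
- amulet: length 4, value 67
- textile: length 6, value 55
- mask: length 3, value 51
- figurine: length 5, value 29
Best: 118 score.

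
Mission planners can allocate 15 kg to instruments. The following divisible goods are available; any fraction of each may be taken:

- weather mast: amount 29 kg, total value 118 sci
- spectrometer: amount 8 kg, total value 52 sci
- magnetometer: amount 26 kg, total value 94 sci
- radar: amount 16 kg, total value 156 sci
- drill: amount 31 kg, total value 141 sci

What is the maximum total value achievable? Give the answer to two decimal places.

Take in order of value per unit:
- radar (156/16 per unit): 15 of 16 → value 15×156/16 = 146.2500, running total 146.25
Total 146.25.

146.25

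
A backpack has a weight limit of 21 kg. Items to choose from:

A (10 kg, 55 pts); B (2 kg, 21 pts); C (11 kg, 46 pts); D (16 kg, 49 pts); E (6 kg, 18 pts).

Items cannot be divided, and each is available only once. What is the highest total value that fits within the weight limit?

Check high-value combinations within 21 kg:
- A+C: weight 10+11=21, value 55+46=101
- A+B+E: weight 10+2+6=18, value 55+21+18=94
- B+C+E: weight 2+11+6=19, value 21+46+18=85
- A+B: weight 10+2=12, value 55+21=76
Best: 101 pts.

101 pts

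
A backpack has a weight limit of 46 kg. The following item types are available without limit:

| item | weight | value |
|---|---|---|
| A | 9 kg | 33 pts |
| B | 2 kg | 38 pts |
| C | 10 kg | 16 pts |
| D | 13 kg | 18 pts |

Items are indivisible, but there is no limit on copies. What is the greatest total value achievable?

Best value-per-unit is B at 38/2, and filling with it alone uses weight 23×2=46. No mix of the others beats 23×38 = 874.

874 pts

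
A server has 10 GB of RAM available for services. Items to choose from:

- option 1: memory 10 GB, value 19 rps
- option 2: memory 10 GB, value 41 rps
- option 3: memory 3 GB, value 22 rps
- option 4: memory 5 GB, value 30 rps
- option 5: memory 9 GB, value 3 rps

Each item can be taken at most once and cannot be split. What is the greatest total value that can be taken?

Check high-value combinations within 10 GB:
- option 3+option 4: memory 3+5=8, value 22+30=52
- option 2: memory 10, value 41
- option 4: memory 5, value 30
- option 3: memory 3, value 22
Best: 52 rps.

52 rps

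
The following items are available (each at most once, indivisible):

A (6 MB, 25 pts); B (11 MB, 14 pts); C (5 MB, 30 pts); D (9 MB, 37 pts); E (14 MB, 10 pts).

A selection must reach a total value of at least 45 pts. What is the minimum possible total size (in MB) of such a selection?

Subsets with value ≥ 45, sorted by total size:
- A+C: size 11, value 55
- C+D: size 14, value 67
- A+D: size 15, value 62
- A+C+D: size 20, value 92
Minimum size: 11 MB.

11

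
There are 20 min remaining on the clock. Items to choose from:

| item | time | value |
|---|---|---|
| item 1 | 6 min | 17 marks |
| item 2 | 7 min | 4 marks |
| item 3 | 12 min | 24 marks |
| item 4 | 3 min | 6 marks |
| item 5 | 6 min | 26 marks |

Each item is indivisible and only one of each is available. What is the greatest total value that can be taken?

Check high-value combinations within 20 min:
- item 3+item 5: time 12+6=18, value 24+26=50
- item 1+item 4+item 5: time 6+3+6=15, value 17+6+26=49
- item 1+item 2+item 5: time 6+7+6=19, value 17+4+26=47
- item 1+item 5: time 6+6=12, value 17+26=43
- item 1+item 3: time 6+12=18, value 17+24=41
Best: 50 marks.

50 marks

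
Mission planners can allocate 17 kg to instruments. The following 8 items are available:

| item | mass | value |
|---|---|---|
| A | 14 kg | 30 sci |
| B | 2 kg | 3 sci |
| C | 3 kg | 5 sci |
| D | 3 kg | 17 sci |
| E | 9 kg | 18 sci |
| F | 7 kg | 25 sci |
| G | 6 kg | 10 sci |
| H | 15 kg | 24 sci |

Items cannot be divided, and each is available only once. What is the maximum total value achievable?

52 sci

Check high-value combinations within 17 kg:
- D+F+G: mass 3+7+6=16, value 17+25+10=52
- B+C+D+F: mass 2+3+3+7=15, value 3+5+17+25=50
- C+D+F: mass 3+3+7=13, value 5+17+25=47
Best: 52 sci.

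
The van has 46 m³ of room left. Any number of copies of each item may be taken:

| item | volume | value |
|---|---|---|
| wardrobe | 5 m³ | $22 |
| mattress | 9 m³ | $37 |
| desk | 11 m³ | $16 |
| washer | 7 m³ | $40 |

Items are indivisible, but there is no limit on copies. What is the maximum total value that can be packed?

Best value-per-unit is washer at 40/7; filling with it alone gives 6×40 = 240.
Optimal mix: 2×wardrobe + 5×washer → volume 45, value 244.

$244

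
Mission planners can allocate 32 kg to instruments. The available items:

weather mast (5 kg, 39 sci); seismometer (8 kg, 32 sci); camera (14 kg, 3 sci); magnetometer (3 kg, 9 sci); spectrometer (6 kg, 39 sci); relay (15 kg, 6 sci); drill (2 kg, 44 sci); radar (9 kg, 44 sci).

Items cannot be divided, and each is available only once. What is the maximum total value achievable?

Check high-value combinations within 32 kg:
- weather mast+seismometer+spectrometer+drill+radar: mass 5+8+6+2+9=30, value 39+32+39+44+44=198
- weather mast+magnetometer+spectrometer+drill+radar: mass 5+3+6+2+9=25, value 39+9+39+44+44=175
- weather mast+seismometer+magnetometer+drill+radar: mass 5+8+3+2+9=27, value 39+32+9+44+44=168
- seismometer+magnetometer+spectrometer+drill+radar: mass 8+3+6+2+9=28, value 32+9+39+44+44=168
- weather mast+spectrometer+drill+radar: mass 5+6+2+9=22, value 39+39+44+44=166
Best: 198 sci.

198 sci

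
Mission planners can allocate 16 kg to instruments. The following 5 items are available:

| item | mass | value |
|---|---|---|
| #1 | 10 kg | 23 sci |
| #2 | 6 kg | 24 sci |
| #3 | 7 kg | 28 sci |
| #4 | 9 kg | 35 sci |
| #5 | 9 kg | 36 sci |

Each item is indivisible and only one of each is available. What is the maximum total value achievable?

64 sci

Check high-value combinations within 16 kg:
- #3+#5: mass 7+9=16, value 28+36=64
- #3+#4: mass 7+9=16, value 28+35=63
- #2+#5: mass 6+9=15, value 24+36=60
- #2+#4: mass 6+9=15, value 24+35=59
- #2+#3: mass 6+7=13, value 24+28=52
Best: 64 sci.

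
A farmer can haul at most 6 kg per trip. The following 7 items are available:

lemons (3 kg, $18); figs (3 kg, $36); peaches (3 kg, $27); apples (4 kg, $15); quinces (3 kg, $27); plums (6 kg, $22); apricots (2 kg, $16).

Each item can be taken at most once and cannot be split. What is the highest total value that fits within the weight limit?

$63

Check high-value combinations within 6 kg:
- figs+peaches: weight 3+3=6, value 36+27=63
- figs+quinces: weight 3+3=6, value 36+27=63
- lemons+figs: weight 3+3=6, value 18+36=54
- peaches+quinces: weight 3+3=6, value 27+27=54
Best: $63.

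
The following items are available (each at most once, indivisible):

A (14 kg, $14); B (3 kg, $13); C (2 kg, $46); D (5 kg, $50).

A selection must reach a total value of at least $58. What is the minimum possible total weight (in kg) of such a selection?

Subsets with value ≥ 58, sorted by total weight:
- B+C: weight 5, value 59
- C+D: weight 7, value 96
- B+D: weight 8, value 63
Minimum weight: 5 kg.

5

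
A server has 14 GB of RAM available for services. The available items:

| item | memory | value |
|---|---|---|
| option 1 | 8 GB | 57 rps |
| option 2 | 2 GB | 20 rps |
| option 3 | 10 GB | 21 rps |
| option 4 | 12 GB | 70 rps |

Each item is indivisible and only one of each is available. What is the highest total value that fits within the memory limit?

90 rps

Check high-value combinations within 14 GB:
- option 2+option 4: memory 2+12=14, value 20+70=90
- option 1+option 2: memory 8+2=10, value 57+20=77
- option 4: memory 12, value 70
- option 1: memory 8, value 57
- option 2+option 3: memory 2+10=12, value 20+21=41
Best: 90 rps.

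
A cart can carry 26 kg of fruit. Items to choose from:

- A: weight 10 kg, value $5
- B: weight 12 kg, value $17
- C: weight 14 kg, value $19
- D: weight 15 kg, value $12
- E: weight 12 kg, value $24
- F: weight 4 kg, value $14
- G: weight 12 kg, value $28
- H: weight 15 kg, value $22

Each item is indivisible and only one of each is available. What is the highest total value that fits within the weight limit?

$52

Check high-value combinations within 26 kg:
- E+G: weight 12+12=24, value 24+28=52
- C+G: weight 14+12=26, value 19+28=47
- A+F+G: weight 10+4+12=26, value 5+14+28=47
- B+G: weight 12+12=24, value 17+28=45
- C+E: weight 14+12=26, value 19+24=43
Best: $52.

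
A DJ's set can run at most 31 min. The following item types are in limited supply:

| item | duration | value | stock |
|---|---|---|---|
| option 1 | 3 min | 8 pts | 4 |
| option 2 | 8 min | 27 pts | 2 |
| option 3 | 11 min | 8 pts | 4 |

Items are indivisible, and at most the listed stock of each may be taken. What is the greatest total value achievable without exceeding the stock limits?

86 pts

Top feasible selections:
- 4×option 1 + 2×option 2: duration 28, value 86
- 3×option 1 + 2×option 2: duration 25, value 78
- 2×option 1 + 2×option 2: duration 22, value 70
- 1×option 1 + 2×option 2 + 1×option 3: duration 30, value 70
Best: 86 pts.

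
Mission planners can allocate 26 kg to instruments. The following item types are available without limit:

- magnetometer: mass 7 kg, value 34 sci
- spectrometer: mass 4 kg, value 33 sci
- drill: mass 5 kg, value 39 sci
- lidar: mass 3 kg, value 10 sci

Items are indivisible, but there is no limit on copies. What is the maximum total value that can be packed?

210 sci

Best value-per-unit is spectrometer at 33/4; filling with it alone gives 6×33 = 198.
Optimal mix: 4×spectrometer + 2×drill → mass 26, value 210.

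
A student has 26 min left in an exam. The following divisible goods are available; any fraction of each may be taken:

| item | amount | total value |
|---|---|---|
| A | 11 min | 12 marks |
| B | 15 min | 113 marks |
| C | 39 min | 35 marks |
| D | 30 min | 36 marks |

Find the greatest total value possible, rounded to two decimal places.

Take in order of value per unit:
- B (113/15 per unit): all 15 → value 113, running total 113.00
- D (36/30 per unit): 11 of 30 → value 11×36/30 = 13.2000, running total 126.20
Total 126.20.

126.20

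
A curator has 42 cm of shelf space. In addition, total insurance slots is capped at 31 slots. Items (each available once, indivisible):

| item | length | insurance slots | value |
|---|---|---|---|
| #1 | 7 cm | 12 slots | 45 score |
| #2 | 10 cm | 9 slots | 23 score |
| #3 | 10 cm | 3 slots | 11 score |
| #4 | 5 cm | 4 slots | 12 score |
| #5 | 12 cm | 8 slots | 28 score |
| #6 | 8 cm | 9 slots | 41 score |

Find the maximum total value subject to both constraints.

114 score

Feasible sets respecting both limits:
- #1+#5+#6: length 27, insurance slots 29, value 114
- #1+#2+#6: length 25, insurance slots 30, value 109
- #1+#3+#4+#6: length 30, insurance slots 28, value 109
- #2+#4+#5+#6: length 35, insurance slots 30, value 104
Best: 114 score.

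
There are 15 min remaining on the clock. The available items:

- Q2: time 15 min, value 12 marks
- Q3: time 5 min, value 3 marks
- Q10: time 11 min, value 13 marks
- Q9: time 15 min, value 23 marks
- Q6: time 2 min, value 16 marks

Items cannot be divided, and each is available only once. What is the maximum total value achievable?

Check high-value combinations within 15 min:
- Q10+Q6: time 11+2=13, value 13+16=29
- Q9: time 15, value 23
- Q3+Q6: time 5+2=7, value 3+16=19
- Q6: time 2, value 16
- Q10: time 11, value 13
Best: 29 marks.

29 marks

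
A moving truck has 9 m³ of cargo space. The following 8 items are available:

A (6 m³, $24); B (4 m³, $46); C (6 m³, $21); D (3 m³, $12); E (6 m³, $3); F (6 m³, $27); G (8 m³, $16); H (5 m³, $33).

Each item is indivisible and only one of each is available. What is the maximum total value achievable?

$79

Check high-value combinations within 9 m³:
- B+H: volume 4+5=9, value 46+33=79
- B+D: volume 4+3=7, value 46+12=58
- B: volume 4, value 46
Best: $79.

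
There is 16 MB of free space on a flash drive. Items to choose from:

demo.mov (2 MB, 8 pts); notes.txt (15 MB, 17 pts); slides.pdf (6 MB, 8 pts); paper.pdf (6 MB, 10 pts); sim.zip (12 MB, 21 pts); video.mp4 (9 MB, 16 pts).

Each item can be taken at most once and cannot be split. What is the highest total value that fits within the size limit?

Check high-value combinations within 16 MB:
- demo.mov+sim.zip: size 2+12=14, value 8+21=29
- demo.mov+slides.pdf+paper.pdf: size 2+6+6=14, value 8+8+10=26
- paper.pdf+video.mp4: size 6+9=15, value 10+16=26
Best: 29 pts.

29 pts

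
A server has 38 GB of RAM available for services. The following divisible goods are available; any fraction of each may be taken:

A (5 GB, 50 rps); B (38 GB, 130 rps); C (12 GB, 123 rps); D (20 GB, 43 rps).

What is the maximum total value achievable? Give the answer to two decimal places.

Take in order of value per unit:
- C (123/12 per unit): all 12 → value 123, running total 123.00
- A (50/5 per unit): all 5 → value 50, running total 173.00
- B (130/38 per unit): 21 of 38 → value 21×130/38 = 71.8421, running total 244.84
Total 244.84.

244.84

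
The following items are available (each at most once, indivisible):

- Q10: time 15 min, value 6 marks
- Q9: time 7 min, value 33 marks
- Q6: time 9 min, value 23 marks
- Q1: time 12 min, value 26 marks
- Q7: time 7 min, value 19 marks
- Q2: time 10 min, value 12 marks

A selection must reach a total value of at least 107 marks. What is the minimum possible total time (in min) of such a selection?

Subsets with value ≥ 107, sorted by total time:
- Q9+Q6+Q1+Q7+Q2: time 45, value 113
- Q10+Q9+Q6+Q1+Q7: time 50, value 107
- Q10+Q9+Q6+Q1+Q7+Q2: time 60, value 119
Minimum time: 45 min.

45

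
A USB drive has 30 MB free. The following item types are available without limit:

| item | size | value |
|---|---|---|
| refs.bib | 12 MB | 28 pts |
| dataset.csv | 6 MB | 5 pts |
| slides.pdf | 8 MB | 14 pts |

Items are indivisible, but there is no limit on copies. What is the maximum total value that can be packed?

Best value-per-unit is refs.bib at 28/12; filling with it alone gives 2×28 = 56.
Optimal mix: 2×refs.bib + 1×dataset.csv → size 30, value 61.

61 pts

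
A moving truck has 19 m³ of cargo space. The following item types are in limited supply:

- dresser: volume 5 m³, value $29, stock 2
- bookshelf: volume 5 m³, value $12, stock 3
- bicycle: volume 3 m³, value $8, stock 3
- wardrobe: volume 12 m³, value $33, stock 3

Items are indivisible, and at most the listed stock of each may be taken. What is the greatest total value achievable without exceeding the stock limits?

$82

Top feasible selections:
- 2×dresser + 3×bicycle: volume 19, value 82
- 2×dresser + 1×bookshelf + 1×bicycle: volume 18, value 78
Best: $82.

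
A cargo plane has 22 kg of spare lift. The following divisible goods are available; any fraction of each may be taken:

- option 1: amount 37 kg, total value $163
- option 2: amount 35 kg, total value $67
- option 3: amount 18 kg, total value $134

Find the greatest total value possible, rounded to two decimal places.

Take in order of value per unit:
- option 3 (134/18 per unit): all 18 → value 134, running total 134.00
- option 1 (163/37 per unit): 4 of 37 → value 4×163/37 = 17.6216, running total 151.62
Total 151.62.

151.62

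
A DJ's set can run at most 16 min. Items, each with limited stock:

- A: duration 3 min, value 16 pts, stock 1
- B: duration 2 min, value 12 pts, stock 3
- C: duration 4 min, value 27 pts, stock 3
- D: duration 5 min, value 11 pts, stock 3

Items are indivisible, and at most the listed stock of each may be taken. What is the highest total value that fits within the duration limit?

105 pts

Top feasible selections:
- 2×B + 3×C: duration 16, value 105
- 1×A + 3×C: duration 15, value 97
- 1×A + 2×B + 2×C: duration 15, value 94
Best: 105 pts.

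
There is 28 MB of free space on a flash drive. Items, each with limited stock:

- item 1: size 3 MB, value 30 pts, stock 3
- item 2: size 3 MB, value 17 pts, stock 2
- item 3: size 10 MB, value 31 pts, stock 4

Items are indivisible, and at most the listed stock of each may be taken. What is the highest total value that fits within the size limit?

Top feasible selections:
- 3×item 1 + 2×item 2 + 1×item 3: size 25, value 155
- 3×item 1 + 1×item 2 + 1×item 3: size 22, value 138
- 2×item 1 + 2×item 2 + 1×item 3: size 22, value 125
- 3×item 1 + 2×item 2: size 15, value 124
Best: 155 pts.

155 pts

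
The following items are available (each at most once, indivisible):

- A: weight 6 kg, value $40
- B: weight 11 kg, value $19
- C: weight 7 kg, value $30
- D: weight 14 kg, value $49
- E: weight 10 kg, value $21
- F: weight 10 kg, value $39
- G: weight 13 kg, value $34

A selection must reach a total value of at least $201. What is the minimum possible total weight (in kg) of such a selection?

Subsets with value ≥ 201, sorted by total weight:
- A+C+D+E+F+G: weight 60, value 213
- A+B+C+D+F+G: weight 61, value 211
- A+B+D+E+F+G: weight 64, value 202
- A+B+C+D+E+F+G: weight 71, value 232
Minimum weight: 60 kg.

60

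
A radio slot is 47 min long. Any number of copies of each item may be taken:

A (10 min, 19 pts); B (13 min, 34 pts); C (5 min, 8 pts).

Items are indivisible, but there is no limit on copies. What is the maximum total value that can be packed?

Best value-per-unit is B at 34/13; filling with it alone gives 3×34 = 102.
Optimal mix: 3×B + 1×C → duration 44, value 110.

110 pts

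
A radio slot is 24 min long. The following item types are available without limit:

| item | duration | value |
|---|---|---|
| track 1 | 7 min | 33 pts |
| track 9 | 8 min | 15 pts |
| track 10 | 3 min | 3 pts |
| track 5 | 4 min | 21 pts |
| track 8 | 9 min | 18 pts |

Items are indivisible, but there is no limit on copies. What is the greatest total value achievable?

Best value-per-unit is track 5 at 21/4, and filling with it alone uses duration 6×4=24. No mix of the others beats 6×21 = 126.

126 pts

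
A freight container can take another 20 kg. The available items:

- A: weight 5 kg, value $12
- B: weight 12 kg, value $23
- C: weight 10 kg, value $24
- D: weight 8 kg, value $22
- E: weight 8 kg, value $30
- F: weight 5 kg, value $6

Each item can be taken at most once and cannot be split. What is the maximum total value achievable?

$54

Check high-value combinations within 20 kg:
- C+E: weight 10+8=18, value 24+30=54
- B+E: weight 12+8=20, value 23+30=53
- D+E: weight 8+8=16, value 22+30=52
- A+E+F: weight 5+8+5=18, value 12+30+6=48
Best: $54.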